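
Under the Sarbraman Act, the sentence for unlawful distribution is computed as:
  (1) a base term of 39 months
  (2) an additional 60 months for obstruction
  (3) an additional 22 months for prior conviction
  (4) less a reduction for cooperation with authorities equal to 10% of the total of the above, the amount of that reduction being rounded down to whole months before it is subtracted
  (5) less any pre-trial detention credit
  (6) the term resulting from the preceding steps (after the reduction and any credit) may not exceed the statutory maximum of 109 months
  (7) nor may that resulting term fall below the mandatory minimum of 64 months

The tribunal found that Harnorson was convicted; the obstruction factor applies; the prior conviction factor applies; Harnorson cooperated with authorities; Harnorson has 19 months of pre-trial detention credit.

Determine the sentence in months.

90 months

Obstruction enhancement: +60 months
Prior conviction enhancement: +22 months
Adjusted term: 39 months + 60 months + 22 months = 121 months
Cooperation with authorities reduction: 10% of 121 months = 12 months (rounded down)
After reduction: 121 − 12 = 109 months
Less pre-trial detention credit: 109 months − 19 months = 90 months
Cap at 109 months: 90 months is within the cap, no reduction.
Minimum 64 months: 90 months meets the minimum, no increase.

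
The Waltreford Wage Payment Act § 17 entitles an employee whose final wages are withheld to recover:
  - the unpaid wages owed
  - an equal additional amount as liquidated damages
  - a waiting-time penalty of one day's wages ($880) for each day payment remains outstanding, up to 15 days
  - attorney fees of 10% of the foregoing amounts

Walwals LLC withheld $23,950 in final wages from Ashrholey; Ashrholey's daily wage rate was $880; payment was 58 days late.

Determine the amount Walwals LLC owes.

$67,210

Liquidated damages (equal amount): $23,950
Penalty days: min(58, 15) = 15
Waiting-time penalty: 15 × $880 = $13,200
Subtotal: $23,950 + $23,950 + $13,200 = $61,100
Attorney fees: 10% of $61,100 = $6,110
Total award: $61,100 + $6,110 = $67,210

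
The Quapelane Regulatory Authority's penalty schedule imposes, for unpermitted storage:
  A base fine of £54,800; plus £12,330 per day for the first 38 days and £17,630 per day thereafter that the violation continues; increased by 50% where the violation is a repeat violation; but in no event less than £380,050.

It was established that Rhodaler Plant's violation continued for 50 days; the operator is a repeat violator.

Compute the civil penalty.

First 38 days: 38 × £12,330 = £468,540
Remaining days: (50 − 38) × £17,630 = £211,560
Per-day component: £468,540 + £211,560 = £680,100
Base plus per-day: £54,800 + £680,100 = £734,900
Enhancement: 50% of £734,900 = £367,450
Enhanced fine: £734,900 + £367,450 = £1,102,350
Minimum £380,050: £1,102,350 meets the minimum, no increase.

£1,102,350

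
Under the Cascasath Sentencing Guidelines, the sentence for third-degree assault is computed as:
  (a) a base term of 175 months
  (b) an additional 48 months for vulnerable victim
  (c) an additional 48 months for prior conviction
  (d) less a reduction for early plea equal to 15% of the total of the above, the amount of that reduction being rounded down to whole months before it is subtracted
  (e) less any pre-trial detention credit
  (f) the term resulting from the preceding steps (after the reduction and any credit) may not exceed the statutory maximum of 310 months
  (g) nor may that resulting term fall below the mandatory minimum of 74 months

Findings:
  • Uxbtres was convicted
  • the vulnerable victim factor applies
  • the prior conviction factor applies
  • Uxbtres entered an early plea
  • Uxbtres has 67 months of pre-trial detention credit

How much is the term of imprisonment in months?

164 months

Vulnerable victim enhancement: +48 months
Prior conviction enhancement: +48 months
Adjusted term: 175 months + 48 months + 48 months = 271 months
Early plea reduction: 15% of 271 months = 40 months (rounded down)
After reduction: 271 − 40 = 231 months
Less pre-trial detention credit: 231 months − 67 months = 164 months
Cap at 310 months: 164 months is within the cap, no reduction.
Minimum 74 months: 164 months meets the minimum, no increase.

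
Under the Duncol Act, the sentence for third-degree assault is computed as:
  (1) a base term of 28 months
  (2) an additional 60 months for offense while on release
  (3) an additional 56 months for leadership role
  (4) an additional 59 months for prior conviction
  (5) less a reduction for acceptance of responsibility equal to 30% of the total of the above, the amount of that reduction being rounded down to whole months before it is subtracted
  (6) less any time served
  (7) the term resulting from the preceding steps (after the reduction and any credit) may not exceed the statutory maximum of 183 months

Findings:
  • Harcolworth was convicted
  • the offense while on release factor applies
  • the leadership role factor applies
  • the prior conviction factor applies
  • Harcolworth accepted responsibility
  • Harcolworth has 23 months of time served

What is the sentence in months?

Offense while on release enhancement: +60 months
Leadership role enhancement: +56 months
Prior conviction enhancement: +59 months
Adjusted term: 28 months + 60 months + 56 months + 59 months = 203 months
Acceptance of responsibility reduction: 30% of 203 months = 60 months (rounded down)
After reduction: 203 − 60 = 143 months
Less time served: 143 months − 23 months = 120 months
Cap at 183 months: 120 months is within the cap, no reduction.

120 months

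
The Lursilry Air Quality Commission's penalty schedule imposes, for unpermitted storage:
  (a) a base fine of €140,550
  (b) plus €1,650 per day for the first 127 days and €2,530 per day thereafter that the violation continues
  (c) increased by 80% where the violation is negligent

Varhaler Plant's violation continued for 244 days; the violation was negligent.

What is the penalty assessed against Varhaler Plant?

€1,162,998

First 127 days: 127 × €1,650 = €209,550
Remaining days: (244 − 127) × €2,530 = €296,010
Per-day component: €209,550 + €296,010 = €505,560
Base plus per-day: €140,550 + €505,560 = €646,110
Enhancement: 80% of €646,110 = €516,888
Enhanced fine: €646,110 + €516,888 = €1,162,998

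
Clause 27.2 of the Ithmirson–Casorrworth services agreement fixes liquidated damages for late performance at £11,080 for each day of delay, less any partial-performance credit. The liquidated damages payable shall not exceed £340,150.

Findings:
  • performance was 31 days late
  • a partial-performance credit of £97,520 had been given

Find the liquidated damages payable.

Per-day damages: 31 × £11,080 = £343,480
Less partial-performance credit: £343,480 − £97,520 = £245,960
Cap at £340,150: £245,960 is within the cap, no reduction.

£245,960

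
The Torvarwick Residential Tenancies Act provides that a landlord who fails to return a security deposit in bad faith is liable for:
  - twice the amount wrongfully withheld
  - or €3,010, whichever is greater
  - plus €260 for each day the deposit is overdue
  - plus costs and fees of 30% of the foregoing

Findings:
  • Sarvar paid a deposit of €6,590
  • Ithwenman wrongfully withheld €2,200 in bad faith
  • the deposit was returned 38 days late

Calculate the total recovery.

€18,564

Doubled: 2 × €2,200 = €4,400
Minimum €3,010: €4,400 meets the minimum, no increase.
Late-return penalty: 38 × €260 = €9,880
Damages plus late penalty: €4,400 + €9,880 = €14,280
Costs and fees: 30% of €14,280 = €4,284
Total recovery: €14,280 + €4,284 = €18,564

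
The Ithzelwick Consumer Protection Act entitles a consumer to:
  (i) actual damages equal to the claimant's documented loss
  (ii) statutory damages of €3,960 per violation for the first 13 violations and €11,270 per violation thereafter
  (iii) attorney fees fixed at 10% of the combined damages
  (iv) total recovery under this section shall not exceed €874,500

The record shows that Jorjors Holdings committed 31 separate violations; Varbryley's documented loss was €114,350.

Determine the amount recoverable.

€405,559

First 13 violations: 13 × €3,960 = €51,480
Remaining violations: (31 − 13) × €11,270 = €202,860
Statutory damages: €51,480 + €202,860 = €254,340
Combined damages: €114,350 + €254,340 = €368,690
Attorney fees: 10% of €368,690 = €36,869
Total before cap: €368,690 + €36,869 = €405,559
Cap at €874,500: €405,559 is within the cap, no reduction.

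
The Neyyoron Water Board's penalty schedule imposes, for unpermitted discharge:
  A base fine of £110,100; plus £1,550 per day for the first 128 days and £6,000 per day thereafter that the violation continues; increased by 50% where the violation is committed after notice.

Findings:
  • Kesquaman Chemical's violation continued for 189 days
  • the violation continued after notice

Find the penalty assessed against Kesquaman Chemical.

First 128 days: 128 × £1,550 = £198,400
Remaining days: (189 − 128) × £6,000 = £366,000
Per-day component: £198,400 + £366,000 = £564,400
Base plus per-day: £110,100 + £564,400 = £674,500
Enhancement: 50% of £674,500 = £337,250
Enhanced fine: £674,500 + £337,250 = £1,011,750

Civil penalty: £1,011,750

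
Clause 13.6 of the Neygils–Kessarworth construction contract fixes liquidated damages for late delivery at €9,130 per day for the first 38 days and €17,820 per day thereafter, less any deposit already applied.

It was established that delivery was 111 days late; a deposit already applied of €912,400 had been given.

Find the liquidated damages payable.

First 38 days: 38 × €9,130 = €346,940
Remaining days: (111 − 38) × €17,820 = €1,300,860
Accrued per-day damages: €346,940 + €1,300,860 = €1,647,800
Less deposit already applied: €1,647,800 − €912,400 = €735,400

€735,400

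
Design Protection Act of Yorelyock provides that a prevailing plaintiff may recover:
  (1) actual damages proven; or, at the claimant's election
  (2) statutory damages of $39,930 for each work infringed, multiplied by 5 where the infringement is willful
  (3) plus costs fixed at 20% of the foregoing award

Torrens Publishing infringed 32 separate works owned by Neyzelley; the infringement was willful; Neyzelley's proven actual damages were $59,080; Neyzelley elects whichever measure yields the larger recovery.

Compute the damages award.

Award: $7,666,560

Statutory damages: 32 × $39,930 = $1,277,760
Multiplied by 5: 5 × $1,277,760 = $6,388,800
Greater of actual damages ($59,080) or enhanced statutory damages ($6,388,800): $6,388,800
Costs: 20% of $6,388,800 = $1,277,760
Award plus costs: $6,388,800 + $1,277,760 = $7,666,560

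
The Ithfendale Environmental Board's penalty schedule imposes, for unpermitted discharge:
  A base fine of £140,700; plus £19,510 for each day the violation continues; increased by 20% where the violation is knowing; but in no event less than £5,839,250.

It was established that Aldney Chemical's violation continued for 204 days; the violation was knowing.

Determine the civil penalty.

Per-day component: 204 × £19,510 = £3,980,040
Base plus per-day: £140,700 + £3,980,040 = £4,120,740
Enhancement: 20% of £4,120,740 = £824,148
Enhanced fine: £4,120,740 + £824,148 = £4,944,888
Minimum £5,839,250: £4,944,888 is below the minimum → £5,839,250

£5,839,250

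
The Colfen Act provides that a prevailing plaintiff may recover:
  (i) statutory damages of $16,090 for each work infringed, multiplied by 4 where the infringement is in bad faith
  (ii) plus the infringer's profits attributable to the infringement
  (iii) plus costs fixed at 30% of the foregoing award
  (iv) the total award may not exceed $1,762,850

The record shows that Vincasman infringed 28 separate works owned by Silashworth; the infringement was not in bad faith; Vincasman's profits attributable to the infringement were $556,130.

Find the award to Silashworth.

$1,308,645

Statutory damages: 28 × $16,090 = $450,520
Infringement not in bad faith: no ×4 enhancement.
Combined award: $450,520 + $556,130 = $1,006,650
Costs: 30% of $1,006,650 = $301,995
Award plus costs: $1,006,650 + $301,995 = $1,308,645
Cap at $1,762,850: $1,308,645 is within the cap, no reduction.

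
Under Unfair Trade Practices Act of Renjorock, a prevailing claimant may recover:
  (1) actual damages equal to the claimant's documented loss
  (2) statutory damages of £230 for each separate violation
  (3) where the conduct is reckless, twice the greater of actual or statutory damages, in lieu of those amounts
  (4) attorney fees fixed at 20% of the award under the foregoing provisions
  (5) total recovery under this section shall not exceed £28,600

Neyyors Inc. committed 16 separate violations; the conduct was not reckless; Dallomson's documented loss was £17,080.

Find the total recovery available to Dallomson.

Statutory damages: 16 × £230 = £3,680
Conduct not reckless: the in-lieu enhancement does not apply.
Actual plus statutory damages: £17,080 + £3,680 = £20,760
Attorney fees: 20% of £20,760 = £4,152
Total before cap: £20,760 + £4,152 = £24,912
Cap at £28,600: £24,912 is within the cap, no reduction.

£24,912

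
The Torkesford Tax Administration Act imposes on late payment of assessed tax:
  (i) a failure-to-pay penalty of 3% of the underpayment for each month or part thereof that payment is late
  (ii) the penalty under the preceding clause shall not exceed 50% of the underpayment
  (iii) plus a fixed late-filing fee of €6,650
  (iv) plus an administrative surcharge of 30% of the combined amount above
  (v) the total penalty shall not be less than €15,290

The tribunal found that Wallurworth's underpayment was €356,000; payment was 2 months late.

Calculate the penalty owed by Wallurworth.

Accrued rate: 3% × 2 = 6%, capped at 50% → 6%
Failure-to-pay penalty: 6% of €356,000 = €21,360
Penalty before surcharge: €21,360 + €6,650 = €28,010
Administrative surcharge: 30% of €28,010 = €8,403
Total penalty: €28,010 + €8,403 = €36,413
Minimum €15,290: €36,413 meets the minimum, no increase.

€36,413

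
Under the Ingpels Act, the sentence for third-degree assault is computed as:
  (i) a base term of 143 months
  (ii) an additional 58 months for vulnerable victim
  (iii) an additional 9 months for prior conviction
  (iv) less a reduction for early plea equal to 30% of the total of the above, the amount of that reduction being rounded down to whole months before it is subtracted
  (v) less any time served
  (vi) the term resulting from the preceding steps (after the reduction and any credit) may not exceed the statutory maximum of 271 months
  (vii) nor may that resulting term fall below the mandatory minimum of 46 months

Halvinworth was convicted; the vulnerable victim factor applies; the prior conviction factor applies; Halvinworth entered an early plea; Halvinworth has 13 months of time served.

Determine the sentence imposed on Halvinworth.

134 months

Vulnerable victim enhancement: +58 months
Prior conviction enhancement: +9 months
Adjusted term: 143 months + 58 months + 9 months = 210 months
Early plea reduction: 30% of 210 months = 63 months (rounded down)
After reduction: 210 − 63 = 147 months
Less time served: 147 months − 13 months = 134 months
Cap at 271 months: 134 months is within the cap, no reduction.
Minimum 46 months: 134 months meets the minimum, no increase.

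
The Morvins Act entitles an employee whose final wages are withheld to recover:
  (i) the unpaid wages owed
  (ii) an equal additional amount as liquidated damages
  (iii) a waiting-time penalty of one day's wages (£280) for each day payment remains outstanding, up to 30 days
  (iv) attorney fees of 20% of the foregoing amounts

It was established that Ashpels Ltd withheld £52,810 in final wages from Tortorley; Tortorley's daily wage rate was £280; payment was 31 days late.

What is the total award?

£136,824

Liquidated damages (equal amount): £52,810
Penalty days: min(31, 30) = 30
Waiting-time penalty: 30 × £280 = £8,400
Subtotal: £52,810 + £52,810 + £8,400 = £114,020
Attorney fees: 20% of £114,020 = £22,804
Total award: £114,020 + £22,804 = £136,824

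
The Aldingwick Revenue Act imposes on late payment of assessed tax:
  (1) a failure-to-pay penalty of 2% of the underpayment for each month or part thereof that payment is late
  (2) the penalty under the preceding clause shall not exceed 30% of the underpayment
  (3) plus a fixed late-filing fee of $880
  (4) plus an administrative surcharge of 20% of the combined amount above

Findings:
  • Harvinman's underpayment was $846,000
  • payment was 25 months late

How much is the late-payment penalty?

Accrued rate: 2% × 25 = 50%, capped at 30% → 30%
Failure-to-pay penalty: 30% of $846,000 = $253,800
Penalty before surcharge: $253,800 + $880 = $254,680
Administrative surcharge: 20% of $254,680 = $50,936
Total penalty: $254,680 + $50,936 = $305,616

$305,616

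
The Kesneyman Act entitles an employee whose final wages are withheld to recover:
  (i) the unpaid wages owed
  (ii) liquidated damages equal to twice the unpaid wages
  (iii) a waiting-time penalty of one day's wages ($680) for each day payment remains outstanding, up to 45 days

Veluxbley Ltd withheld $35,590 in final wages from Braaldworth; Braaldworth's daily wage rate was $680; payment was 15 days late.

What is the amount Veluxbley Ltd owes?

Doubled: 2 × $35,590 = $71,180
Penalty days: min(15, 45) = 15
Waiting-time penalty: 15 × $680 = $10,200
Total award: $35,590 + $71,180 + $10,200 = $116,970

$116,970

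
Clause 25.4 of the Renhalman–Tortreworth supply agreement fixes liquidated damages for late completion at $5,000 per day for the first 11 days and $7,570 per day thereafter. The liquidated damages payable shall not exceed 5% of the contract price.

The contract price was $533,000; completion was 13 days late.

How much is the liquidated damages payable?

$26,650

First 11 days: 11 × $5,000 = $55,000
Remaining days: (13 − 11) × $7,570 = $15,140
Accrued per-day damages: $55,000 + $15,140 = $70,140
Cap: 5% of $533,000 = $26,650
Cap at $26,650: $70,140 exceeds the cap → $26,650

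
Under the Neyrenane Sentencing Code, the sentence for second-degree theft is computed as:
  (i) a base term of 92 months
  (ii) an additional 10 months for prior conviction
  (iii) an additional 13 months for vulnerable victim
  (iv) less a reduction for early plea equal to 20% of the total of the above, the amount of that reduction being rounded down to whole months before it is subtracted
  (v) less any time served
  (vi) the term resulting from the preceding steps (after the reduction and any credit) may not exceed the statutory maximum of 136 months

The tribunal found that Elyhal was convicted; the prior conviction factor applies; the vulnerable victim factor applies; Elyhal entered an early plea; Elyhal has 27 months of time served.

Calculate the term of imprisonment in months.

65 months

Prior conviction enhancement: +10 months
Vulnerable victim enhancement: +13 months
Adjusted term: 92 months + 10 months + 13 months = 115 months
Early plea reduction: 20% of 115 months = 23 months (rounded down)
After reduction: 115 − 23 = 92 months
Less time served: 92 months − 27 months = 65 months
Cap at 136 months: 65 months is within the cap, no reduction.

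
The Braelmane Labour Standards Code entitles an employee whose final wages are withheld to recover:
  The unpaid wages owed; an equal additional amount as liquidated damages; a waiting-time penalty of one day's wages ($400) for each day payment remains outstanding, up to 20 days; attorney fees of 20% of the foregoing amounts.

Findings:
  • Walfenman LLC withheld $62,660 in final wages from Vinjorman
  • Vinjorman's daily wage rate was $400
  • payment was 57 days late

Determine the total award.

$159,984

Liquidated damages (equal amount): $62,660
Penalty days: min(57, 20) = 20
Waiting-time penalty: 20 × $400 = $8,000
Subtotal: $62,660 + $62,660 + $8,000 = $133,320
Attorney fees: 20% of $133,320 = $26,664
Total award: $133,320 + $26,664 = $159,984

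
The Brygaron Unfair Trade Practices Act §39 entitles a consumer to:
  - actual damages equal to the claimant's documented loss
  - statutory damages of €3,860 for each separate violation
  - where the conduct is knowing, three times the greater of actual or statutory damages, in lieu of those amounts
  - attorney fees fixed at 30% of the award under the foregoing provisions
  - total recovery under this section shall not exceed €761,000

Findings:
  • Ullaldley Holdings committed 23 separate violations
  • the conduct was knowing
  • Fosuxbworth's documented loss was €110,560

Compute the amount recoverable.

Statutory damages: 23 × €3,860 = €88,780
Greater of actual damages (€110,560) or statutory damages (€88,780): €110,560
Trebled: 3 × €110,560 = €331,680
Attorney fees: 30% of €331,680 = €99,504
Total before cap: €331,680 + €99,504 = €431,184
Cap at €761,000: €431,184 is within the cap, no reduction.

€431,184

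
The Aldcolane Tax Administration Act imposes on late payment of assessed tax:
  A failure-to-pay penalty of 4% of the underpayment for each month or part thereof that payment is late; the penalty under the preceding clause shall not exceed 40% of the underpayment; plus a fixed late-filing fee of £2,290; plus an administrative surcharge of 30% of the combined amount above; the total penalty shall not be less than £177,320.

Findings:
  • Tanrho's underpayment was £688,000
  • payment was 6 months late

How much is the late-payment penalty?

Accrued rate: 4% × 6 = 24%, capped at 40% → 24%
Failure-to-pay penalty: 24% of £688,000 = £165,120
Penalty before surcharge: £165,120 + £2,290 = £167,410
Administrative surcharge: 30% of £167,410 = £50,223
Total penalty: £167,410 + £50,223 = £217,633
Minimum £177,320: £217,633 meets the minimum, no increase.

£217,633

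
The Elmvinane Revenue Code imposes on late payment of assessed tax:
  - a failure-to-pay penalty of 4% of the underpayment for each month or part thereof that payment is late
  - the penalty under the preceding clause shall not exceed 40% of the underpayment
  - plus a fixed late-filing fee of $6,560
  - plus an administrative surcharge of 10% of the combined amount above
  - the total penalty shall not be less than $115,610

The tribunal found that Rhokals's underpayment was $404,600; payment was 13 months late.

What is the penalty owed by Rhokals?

Penalty: $185,240

Accrued rate: 4% × 13 = 52%, capped at 40% → 40%
Failure-to-pay penalty: 40% of $404,600 = $161,840
Penalty before surcharge: $161,840 + $6,560 = $168,400
Administrative surcharge: 10% of $168,400 = $16,840
Total penalty: $168,400 + $16,840 = $185,240
Minimum $115,610: $185,240 meets the minimum, no increase.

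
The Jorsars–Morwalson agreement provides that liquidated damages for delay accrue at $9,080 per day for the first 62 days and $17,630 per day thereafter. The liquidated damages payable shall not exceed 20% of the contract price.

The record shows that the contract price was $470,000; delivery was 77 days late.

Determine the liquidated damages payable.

First 62 days: 62 × $9,080 = $562,960
Remaining days: (77 − 62) × $17,630 = $264,450
Accrued per-day damages: $562,960 + $264,450 = $827,410
Cap: 20% of $470,000 = $94,000
Cap at $94,000: $827,410 exceeds the cap → $94,000

$94,000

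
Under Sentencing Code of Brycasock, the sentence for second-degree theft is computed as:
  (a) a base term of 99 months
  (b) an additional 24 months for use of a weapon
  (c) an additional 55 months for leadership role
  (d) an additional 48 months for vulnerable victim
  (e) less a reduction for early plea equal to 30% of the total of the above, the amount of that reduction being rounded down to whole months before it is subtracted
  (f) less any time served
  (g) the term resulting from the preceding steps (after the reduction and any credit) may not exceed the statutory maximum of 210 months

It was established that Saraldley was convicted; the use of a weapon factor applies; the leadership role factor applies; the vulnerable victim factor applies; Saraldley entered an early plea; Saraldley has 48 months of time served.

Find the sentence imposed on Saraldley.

111 months

Use of a weapon enhancement: +24 months
Leadership role enhancement: +55 months
Vulnerable victim enhancement: +48 months
Adjusted term: 99 months + 24 months + 55 months + 48 months = 226 months
Early plea reduction: 30% of 226 months = 67 months (rounded down)
After reduction: 226 − 67 = 159 months
Less time served: 159 months − 48 months = 111 months
Cap at 210 months: 111 months is within the cap, no reduction.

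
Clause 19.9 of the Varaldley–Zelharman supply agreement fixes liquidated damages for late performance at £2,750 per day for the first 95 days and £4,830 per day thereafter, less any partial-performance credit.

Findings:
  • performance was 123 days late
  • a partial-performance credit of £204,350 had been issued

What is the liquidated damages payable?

First 95 days: 95 × £2,750 = £261,250
Remaining days: (123 − 95) × £4,830 = £135,240
Accrued per-day damages: £261,250 + £135,240 = £396,490
Less partial-performance credit: £396,490 − £204,350 = £192,140

£192,140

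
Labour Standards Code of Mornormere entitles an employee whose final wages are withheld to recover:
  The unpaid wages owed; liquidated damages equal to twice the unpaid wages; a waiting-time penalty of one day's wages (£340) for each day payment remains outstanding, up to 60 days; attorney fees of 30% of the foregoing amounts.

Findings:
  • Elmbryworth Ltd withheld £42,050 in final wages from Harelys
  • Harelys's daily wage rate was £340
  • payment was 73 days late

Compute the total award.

£190,515

Doubled: 2 × £42,050 = £84,100
Penalty days: min(73, 60) = 60
Waiting-time penalty: 60 × £340 = £20,400
Subtotal: £42,050 + £84,100 + £20,400 = £146,550
Attorney fees: 30% of £146,550 = £43,965
Total award: £146,550 + £43,965 = £190,515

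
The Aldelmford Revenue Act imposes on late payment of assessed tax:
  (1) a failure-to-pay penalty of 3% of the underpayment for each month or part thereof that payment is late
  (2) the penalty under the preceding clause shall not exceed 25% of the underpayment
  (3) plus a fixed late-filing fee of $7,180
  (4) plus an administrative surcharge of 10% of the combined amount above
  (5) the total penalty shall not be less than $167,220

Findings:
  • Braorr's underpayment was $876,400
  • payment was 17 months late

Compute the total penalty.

Accrued rate: 3% × 17 = 51%, capped at 25% → 25%
Failure-to-pay penalty: 25% of $876,400 = $219,100
Penalty before surcharge: $219,100 + $7,180 = $226,280
Administrative surcharge: 10% of $226,280 = $22,628
Total penalty: $226,280 + $22,628 = $248,908
Minimum $167,220: $248,908 meets the minimum, no increase.

Penalty: $248,908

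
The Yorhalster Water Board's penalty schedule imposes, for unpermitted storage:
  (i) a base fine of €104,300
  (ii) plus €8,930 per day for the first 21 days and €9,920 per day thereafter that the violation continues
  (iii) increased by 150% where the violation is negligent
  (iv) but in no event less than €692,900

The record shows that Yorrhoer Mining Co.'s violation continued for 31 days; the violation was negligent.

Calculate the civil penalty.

First 21 days: 21 × €8,930 = €187,530
Remaining days: (31 − 21) × €9,920 = €99,200
Per-day component: €187,530 + €99,200 = €286,730
Base plus per-day: €104,300 + €286,730 = €391,030
Enhancement: 150% of €391,030 = €586,545
Enhanced fine: €391,030 + €586,545 = €977,575
Minimum €692,900: €977,575 meets the minimum, no increase.

€977,575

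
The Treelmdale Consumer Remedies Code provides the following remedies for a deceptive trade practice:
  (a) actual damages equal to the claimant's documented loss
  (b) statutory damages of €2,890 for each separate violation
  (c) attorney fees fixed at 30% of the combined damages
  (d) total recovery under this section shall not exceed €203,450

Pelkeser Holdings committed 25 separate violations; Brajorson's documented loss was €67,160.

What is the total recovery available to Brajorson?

Statutory damages: 25 × €2,890 = €72,250
Combined damages: €67,160 + €72,250 = €139,410
Attorney fees: 30% of €139,410 = €41,823
Total before cap: €139,410 + €41,823 = €181,233
Cap at €203,450: €181,233 is within the cap, no reduction.

€181,233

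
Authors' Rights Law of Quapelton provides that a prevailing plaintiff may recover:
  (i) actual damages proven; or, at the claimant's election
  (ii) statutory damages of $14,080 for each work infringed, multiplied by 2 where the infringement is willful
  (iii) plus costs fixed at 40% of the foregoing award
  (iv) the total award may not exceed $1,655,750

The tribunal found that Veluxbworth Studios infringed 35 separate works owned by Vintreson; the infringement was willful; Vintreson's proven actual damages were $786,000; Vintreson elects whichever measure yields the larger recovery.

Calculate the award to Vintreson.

$1,379,840

Statutory damages: 35 × $14,080 = $492,800
Doubled: 2 × $492,800 = $985,600
Greater of actual damages ($786,000) or enhanced statutory damages ($985,600): $985,600
Costs: 40% of $985,600 = $394,240
Award plus costs: $985,600 + $394,240 = $1,379,840
Cap at $1,655,750: $1,379,840 is within the cap, no reduction.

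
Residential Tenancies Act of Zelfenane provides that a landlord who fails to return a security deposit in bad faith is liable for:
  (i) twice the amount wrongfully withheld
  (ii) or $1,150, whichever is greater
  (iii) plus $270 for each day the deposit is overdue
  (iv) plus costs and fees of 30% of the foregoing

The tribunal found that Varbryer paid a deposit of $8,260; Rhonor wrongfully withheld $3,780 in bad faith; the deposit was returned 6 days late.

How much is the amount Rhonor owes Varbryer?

$11,934

Doubled: 2 × $3,780 = $7,560
Minimum $1,150: $7,560 meets the minimum, no increase.
Late-return penalty: 6 × $270 = $1,620
Damages plus late penalty: $7,560 + $1,620 = $9,180
Costs and fees: 30% of $9,180 = $2,754
Total recovery: $9,180 + $2,754 = $11,934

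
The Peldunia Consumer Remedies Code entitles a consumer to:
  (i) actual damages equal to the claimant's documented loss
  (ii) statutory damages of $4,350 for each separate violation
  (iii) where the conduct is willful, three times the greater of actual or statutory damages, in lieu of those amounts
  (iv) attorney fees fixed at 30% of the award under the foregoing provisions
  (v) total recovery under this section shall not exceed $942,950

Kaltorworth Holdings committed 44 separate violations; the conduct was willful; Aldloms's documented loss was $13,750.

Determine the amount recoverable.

Total recovery: $746,460

Statutory damages: 44 × $4,350 = $191,400
Greater of actual damages ($13,750) or statutory damages ($191,400): $191,400
Trebled: 3 × $191,400 = $574,200
Attorney fees: 30% of $574,200 = $172,260
Total before cap: $574,200 + $172,260 = $746,460
Cap at $942,950: $746,460 is within the cap, no reduction.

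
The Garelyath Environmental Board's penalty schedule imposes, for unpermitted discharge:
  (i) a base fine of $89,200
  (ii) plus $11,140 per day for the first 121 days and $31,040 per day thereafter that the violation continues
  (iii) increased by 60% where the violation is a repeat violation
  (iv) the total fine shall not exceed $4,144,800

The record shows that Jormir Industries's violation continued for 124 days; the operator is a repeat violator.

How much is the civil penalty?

First 121 days: 121 × $11,140 = $1,347,940
Remaining days: (124 − 121) × $31,040 = $93,120
Per-day component: $1,347,940 + $93,120 = $1,441,060
Base plus per-day: $89,200 + $1,441,060 = $1,530,260
Enhancement: 60% of $1,530,260 = $918,156
Enhanced fine: $1,530,260 + $918,156 = $2,448,416
Cap at $4,144,800: $2,448,416 is within the cap, no reduction.

Civil penalty: $2,448,416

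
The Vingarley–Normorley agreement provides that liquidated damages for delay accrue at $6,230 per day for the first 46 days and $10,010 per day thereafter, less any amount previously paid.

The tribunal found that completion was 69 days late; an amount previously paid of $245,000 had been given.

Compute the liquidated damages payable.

$271,810

First 46 days: 46 × $6,230 = $286,580
Remaining days: (69 − 46) × $10,010 = $230,230
Accrued per-day damages: $286,580 + $230,230 = $516,810
Less amount previously paid: $516,810 − $245,000 = $271,810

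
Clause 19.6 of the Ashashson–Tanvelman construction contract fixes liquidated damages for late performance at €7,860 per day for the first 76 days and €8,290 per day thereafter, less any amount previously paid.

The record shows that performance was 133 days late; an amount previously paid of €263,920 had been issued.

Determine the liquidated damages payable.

First 76 days: 76 × €7,860 = €597,360
Remaining days: (133 − 76) × €8,290 = €472,530
Accrued per-day damages: €597,360 + €472,530 = €1,069,890
Less amount previously paid: €1,069,890 − €263,920 = €805,970

€805,970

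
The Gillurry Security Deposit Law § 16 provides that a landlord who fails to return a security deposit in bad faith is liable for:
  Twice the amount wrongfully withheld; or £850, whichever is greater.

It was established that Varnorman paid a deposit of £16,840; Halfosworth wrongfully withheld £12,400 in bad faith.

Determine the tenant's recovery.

Doubled: 2 × £12,400 = £24,800
Minimum £850: £24,800 meets the minimum, no increase.

Recovery: £24,800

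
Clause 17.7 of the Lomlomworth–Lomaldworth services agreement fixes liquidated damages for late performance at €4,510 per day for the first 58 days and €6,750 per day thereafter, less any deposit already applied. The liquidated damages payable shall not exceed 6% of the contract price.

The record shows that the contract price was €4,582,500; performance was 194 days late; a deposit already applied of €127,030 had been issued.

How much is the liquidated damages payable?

€274,950

First 58 days: 58 × €4,510 = €261,580
Remaining days: (194 − 58) × €6,750 = €918,000
Accrued per-day damages: €261,580 + €918,000 = €1,179,580
Less deposit already applied: €1,179,580 − €127,030 = €1,052,550
Cap: 6% of €4,582,500 = €274,950
Cap at €274,950: €1,052,550 exceeds the cap → €274,950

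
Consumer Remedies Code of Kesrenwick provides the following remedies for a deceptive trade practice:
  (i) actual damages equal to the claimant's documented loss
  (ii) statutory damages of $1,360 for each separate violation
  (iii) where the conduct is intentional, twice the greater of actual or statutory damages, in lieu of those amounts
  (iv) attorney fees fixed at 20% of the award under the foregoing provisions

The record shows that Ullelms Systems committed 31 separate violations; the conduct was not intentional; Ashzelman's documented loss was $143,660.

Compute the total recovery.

$222,984

Statutory damages: 31 × $1,360 = $42,160
Conduct not intentional: the in-lieu enhancement does not apply.
Actual plus statutory damages: $143,660 + $42,160 = $185,820
Attorney fees: 20% of $185,820 = $37,164
Total recovery: $185,820 + $37,164 = $222,984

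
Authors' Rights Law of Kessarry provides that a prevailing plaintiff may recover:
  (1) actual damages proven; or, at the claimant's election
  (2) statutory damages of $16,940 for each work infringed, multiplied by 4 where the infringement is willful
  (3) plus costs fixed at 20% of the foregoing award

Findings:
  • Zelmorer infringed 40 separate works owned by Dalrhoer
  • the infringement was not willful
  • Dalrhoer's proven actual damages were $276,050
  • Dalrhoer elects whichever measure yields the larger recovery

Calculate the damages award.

Statutory damages: 40 × $16,940 = $677,600
Infringement not willful: no ×4 enhancement.
Greater of actual damages ($276,050) or statutory damages ($677,600): $677,600
Costs: 20% of $677,600 = $135,520
Award plus costs: $677,600 + $135,520 = $813,120

Award: $813,120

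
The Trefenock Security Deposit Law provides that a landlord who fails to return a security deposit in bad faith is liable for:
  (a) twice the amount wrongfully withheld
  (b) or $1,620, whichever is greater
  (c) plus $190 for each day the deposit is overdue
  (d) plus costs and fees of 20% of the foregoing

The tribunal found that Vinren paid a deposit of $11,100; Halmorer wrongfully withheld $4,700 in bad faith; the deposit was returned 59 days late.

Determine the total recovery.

$24,732

Doubled: 2 × $4,700 = $9,400
Minimum $1,620: $9,400 meets the minimum, no increase.
Late-return penalty: 59 × $190 = $11,210
Damages plus late penalty: $9,400 + $11,210 = $20,610
Costs and fees: 20% of $20,610 = $4,122
Total recovery: $20,610 + $4,122 = $24,732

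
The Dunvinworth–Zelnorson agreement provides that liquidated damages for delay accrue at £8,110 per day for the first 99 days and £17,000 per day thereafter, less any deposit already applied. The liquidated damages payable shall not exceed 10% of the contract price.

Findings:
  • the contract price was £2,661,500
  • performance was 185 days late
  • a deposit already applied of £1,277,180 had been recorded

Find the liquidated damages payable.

First 99 days: 99 × £8,110 = £802,890
Remaining days: (185 − 99) × £17,000 = £1,462,000
Accrued per-day damages: £802,890 + £1,462,000 = £2,264,890
Less deposit already applied: £2,264,890 − £1,277,180 = £987,710
Cap: 10% of £2,661,500 = £266,150
Cap at £266,150: £987,710 exceeds the cap → £266,150

Liquidated damages: £266,150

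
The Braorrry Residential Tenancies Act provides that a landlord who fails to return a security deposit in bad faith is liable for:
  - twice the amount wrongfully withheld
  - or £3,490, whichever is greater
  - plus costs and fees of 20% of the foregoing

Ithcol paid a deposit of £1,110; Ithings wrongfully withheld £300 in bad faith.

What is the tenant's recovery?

Doubled: 2 × £300 = £600
Minimum £3,490: £600 is below the minimum → £3,490
Costs and fees: 20% of £3,490 = £698
Total recovery: £3,490 + £698 = £4,188

£4,188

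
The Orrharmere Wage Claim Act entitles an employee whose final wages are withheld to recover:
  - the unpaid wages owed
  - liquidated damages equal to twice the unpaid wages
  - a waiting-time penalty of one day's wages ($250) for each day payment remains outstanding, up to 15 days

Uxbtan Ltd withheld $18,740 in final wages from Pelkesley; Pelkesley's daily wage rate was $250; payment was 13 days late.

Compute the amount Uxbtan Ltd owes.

Total award: $59,470

Doubled: 2 × $18,740 = $37,480
Penalty days: min(13, 15) = 13
Waiting-time penalty: 13 × $250 = $3,250
Total award: $18,740 + $37,480 + $3,250 = $59,470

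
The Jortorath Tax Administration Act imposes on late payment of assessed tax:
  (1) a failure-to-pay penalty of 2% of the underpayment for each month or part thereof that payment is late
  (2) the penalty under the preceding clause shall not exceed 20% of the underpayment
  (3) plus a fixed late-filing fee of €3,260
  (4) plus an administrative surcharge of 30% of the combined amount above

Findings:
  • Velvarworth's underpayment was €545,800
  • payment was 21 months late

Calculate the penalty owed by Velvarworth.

Accrued rate: 2% × 21 = 42%, capped at 20% → 20%
Failure-to-pay penalty: 20% of €545,800 = €109,160
Penalty before surcharge: €109,160 + €3,260 = €112,420
Administrative surcharge: 30% of €112,420 = €33,726
Total penalty: €112,420 + €33,726 = €146,146

€146,146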